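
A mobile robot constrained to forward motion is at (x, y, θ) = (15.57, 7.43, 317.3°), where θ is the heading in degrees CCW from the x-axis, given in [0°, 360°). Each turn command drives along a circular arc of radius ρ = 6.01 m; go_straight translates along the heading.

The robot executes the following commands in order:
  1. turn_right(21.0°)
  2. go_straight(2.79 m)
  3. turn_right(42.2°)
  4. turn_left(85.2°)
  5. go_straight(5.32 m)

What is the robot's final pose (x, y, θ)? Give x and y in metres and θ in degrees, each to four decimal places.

(27.1427, -10.2835, 339.3000°)

set_pose: (x, y, θ) = (15.5700, 7.4300, 317.3000°), ρ = 6.01
turn_right(21.0°): centre at ρ to the right, rotate −21.0° → (16.8821, 5.6760, 296.3000°)
go_straight(2.79): x += 2.79·cos θ, y += 2.79·sin θ → (18.1183, 3.1748, 296.3000°)
turn_right(42.2°): centre at ρ to the right, rotate −42.2° → (18.5105, -1.1345, 254.1000°)
turn_left(85.2°): centre at ρ to the left, rotate +85.2° → (22.1662, -8.4030, 339.3000°)
go_straight(5.32): x += 5.32·cos θ, y += 5.32·sin θ → (27.1427, -10.2835, 339.3000°)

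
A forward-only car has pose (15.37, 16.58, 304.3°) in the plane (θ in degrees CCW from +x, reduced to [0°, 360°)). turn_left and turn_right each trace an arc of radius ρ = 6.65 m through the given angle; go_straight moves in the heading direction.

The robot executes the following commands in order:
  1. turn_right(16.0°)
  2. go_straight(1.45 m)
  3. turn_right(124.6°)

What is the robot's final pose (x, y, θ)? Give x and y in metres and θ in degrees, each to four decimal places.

(8.4653, 5.0732, 163.7000°)

set_pose: (x, y, θ) = (15.3700, 16.5800, 304.3000°), ρ = 6.65
turn_right(16.0°): centre at ρ to the right, rotate −16.0° → (16.1901, 14.9206, 288.3000°)
go_straight(1.45): x += 1.45·cos θ, y += 1.45·sin θ → (16.6454, 13.5439, 288.3000°)
turn_right(124.6°): centre at ρ to the right, rotate −124.6° → (8.4653, 5.0732, 163.7000°)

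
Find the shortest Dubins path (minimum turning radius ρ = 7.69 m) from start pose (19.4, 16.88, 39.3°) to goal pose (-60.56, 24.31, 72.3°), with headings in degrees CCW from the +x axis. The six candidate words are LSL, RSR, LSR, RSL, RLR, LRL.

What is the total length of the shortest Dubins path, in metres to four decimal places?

103.0557 m

Let ψ = atan2(Δy, Δx) = atan2(7.43, -79.96) = 174.6912° be the start→goal bearing.
Normalize: d = |goal − start| / ρ = 80.304461/7.69 = 10.442713, α = (θ_start − ψ) mod 360° = 224.6088° = 3.920162 rad, β = (θ_goal − ψ) mod 360° = 257.6088° = 4.496121 rad.
Common terms: sin α = -0.702262, cos α = -0.711919, sin β = -0.976705, cos β = -0.214586, cos(α−β) = 0.838671, d² = 109.050250. Work in radians in the unit-radius frame; every candidate has L = ρ·(t + p + q).
LSL: p² = 2 + d² − 2cos(α−β) + 2d(sin α − sin β) = 115.104771; p = √p² = 10.728689; φ = atan2(cos β − cos α, d + sin α − sin β) = 0.046372 rad; t = (φ − α) mod 2π = 2.409395 rad, q = (β − φ) mod 2π = 4.449749 rad → L = 7.69·(2.409395 + 10.728689 + 4.449749) = 7.69·17.587833 = 135.250437 m
RSR: p² = 2 + d² − 2cos(α−β) + 2d(sin β − sin α) = 103.641047; p = √p² = 10.180425; φ = atan2(cos α − cos β, d − sin α + sin β) = -0.048871 rad; t = (α − φ) mod 2π = 3.969034 rad, q = (φ − β) mod 2π = 1.738193 rad → L = 7.69·(3.969034 + 10.180425 + 1.738193) = 7.69·15.887651 = 122.176039 m
LSR: p² = d² − 2 + 2cos(α−β) + 2d(sin α + sin β) = 73.661650; p = √p² = 8.582637; φ = atan2(−cos α − cos β, d + sin α + sin β) − atan2(−2, p) = 0.334272 rad; t = (φ − α) mod 2π = 2.697295 rad, q = (φ − β) mod 2π = 2.121336 rad → L = 7.69·(2.697295 + 8.582637 + 2.121336) = 7.69·13.401267 = 103.055746 m
RSL: p² = d² − 2 + 2cos(α−β) − 2d(sin α + sin β) = 143.793533; p = √p² = 11.991394; φ = atan2(cos α + cos β, d − sin α − sin β) − atan2(2, p) = -0.241550 rad; t = (α − φ) mod 2π = 4.161713 rad, q = (β − φ) mod 2π = 4.737672 rad → L = 7.69·(4.161713 + 11.991394 + 4.737672) = 7.69·20.890778 = 160.650087 m
RLR: c = (6 − d² + 2cos(α−β) + 2d(sin α − sin β))/8 = -11.955131, |c| > 1 → infeasible
LRL: c = (6 − d² + 2cos(α−β) − 2d(sin α − sin β))/8 = -13.388096, |c| > 1 → infeasible
Shortest: LSR with L = 103.055746 m ≈ 103.0557 m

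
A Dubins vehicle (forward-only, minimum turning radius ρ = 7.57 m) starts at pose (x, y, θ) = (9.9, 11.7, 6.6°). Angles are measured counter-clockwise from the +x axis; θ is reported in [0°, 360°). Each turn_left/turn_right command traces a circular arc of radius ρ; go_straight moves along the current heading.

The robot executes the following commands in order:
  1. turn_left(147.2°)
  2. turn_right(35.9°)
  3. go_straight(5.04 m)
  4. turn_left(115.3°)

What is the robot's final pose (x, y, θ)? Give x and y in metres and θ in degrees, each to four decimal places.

(-6.0858, 34.7087, 233.2000°)

set_pose: (x, y, θ) = (9.9000, 11.7000, 6.6000°), ρ = 7.57
turn_left(147.2°): centre at ρ to the left, rotate +147.2° → (12.3721, 26.0121, 153.8000°)
turn_right(35.9°): centre at ρ to the right, rotate −35.9° → (9.0242, 29.2621, 117.9000°)
go_straight(5.04): x += 5.04·cos θ, y += 5.04·sin θ → (6.6659, 33.7163, 117.9000°)
turn_left(115.3°): centre at ρ to the left, rotate +115.3° → (-6.0858, 34.7087, 233.2000°)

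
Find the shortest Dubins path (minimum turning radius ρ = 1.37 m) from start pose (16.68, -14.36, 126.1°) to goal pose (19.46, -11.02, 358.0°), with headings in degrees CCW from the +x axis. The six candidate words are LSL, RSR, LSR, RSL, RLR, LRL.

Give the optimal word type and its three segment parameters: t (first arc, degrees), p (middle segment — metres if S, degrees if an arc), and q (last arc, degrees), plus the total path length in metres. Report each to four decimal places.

Let ψ = atan2(Δy, Δx) = atan2(3.34, 2.78) = 50.2282° be the start→goal bearing.
Normalize: d = |goal − start| / ρ = 4.345572/1.37 = 3.171951, α = (θ_start − ψ) mod 360° = 75.8718° = 1.324213 rad, β = (θ_goal − ψ) mod 360° = 307.7718° = 5.371631 rad.
Common terms: sin α = 0.969752, cos α = 0.244092, sin β = -0.790456, cos β = 0.612518, cos(α−β) = -0.617036, d² = 10.061271. Work in radians in the unit-radius frame; every candidate has L = ρ·(t + p + q).
LSL: p² = 2 + d² − 2cos(α−β) + 2d(sin α − sin β) = 24.461932; p = √p² = 4.945901; φ = atan2(cos β − cos α, d + sin α − sin β) = 0.074560 rad; t = (φ − α) mod 2π = 5.033533 rad, q = (β − φ) mod 2π = 5.297071 rad → L = 1.37·(5.033533 + 4.945901 + 5.297071) = 1.37·15.276504 = 20.928811 m
RSR: p² = 2 + d² − 2cos(α−β) + 2d(sin β − sin α) = 2.128754; p = √p² = 1.459025; φ = atan2(cos α − cos β, d − sin α + sin β) = -0.255279 rad; t = (α − φ) mod 2π = 1.579492 rad, q = (φ − β) mod 2π = 0.656275 rad → L = 1.37·(1.579492 + 1.459025 + 0.656275) = 1.37·3.694792 = 5.061865 m
LSR: p² = d² − 2 + 2cos(α−β) + 2d(sin α + sin β) = 7.964633; p = √p² = 2.822168; φ = atan2(−cos α − cos β, d + sin α + sin β) − atan2(−2, p) = 0.366273 rad; t = (φ − α) mod 2π = 5.325246 rad, q = (φ − β) mod 2π = 1.277827 rad → L = 1.37·(5.325246 + 2.822168 + 1.277827) = 1.37·9.425241 = 12.912580 m
RSL: p² = d² − 2 + 2cos(α−β) − 2d(sin α + sin β) = 5.689766; p = √p² = 2.385323; φ = atan2(cos α + cos β, d − sin α − sin β) − atan2(2, p) = -0.418973 rad; t = (α − φ) mod 2π = 1.743186 rad, q = (β − φ) mod 2π = 5.790605 rad → L = 1.37·(1.743186 + 2.385323 + 5.790605) = 1.37·9.919114 = 13.589186 m
RLR: c = (6 − d² + 2cos(α−β) + 2d(sin α − sin β))/8 = 0.733906; p = 2π − arccos c = 5.536443 rad; φ = atan2(cos α − cos β, d − sin α + sin β) = -0.255279 rad; t = (α − φ + p/2) mod 2π = 4.347713 rad, q = (α − β − t + p) mod 2π = 3.424497 rad → L = 1.37·(4.347713 + 5.536443 + 3.424497) = 1.37·13.308653 = 18.232855 m
LRL: c = (6 − d² + 2cos(α−β) − 2d(sin α − sin β))/8 = -2.057742, |c| > 1 → infeasible
Shortest: RSR with L = 5.061865 m ≈ 5.0619 m
Convert RSR to answer units (arcs ×180/π): t = 1.579492·180/π = 90.4982°, p = ρ·p = 1.37·1.459025 = 1.9989 m, q = 0.656275·180/π = 37.6018°, L = 5.0619 m.

RSR: t = 90.4982°, p = 1.9989 m, q = 37.6018°, L = 5.0619 m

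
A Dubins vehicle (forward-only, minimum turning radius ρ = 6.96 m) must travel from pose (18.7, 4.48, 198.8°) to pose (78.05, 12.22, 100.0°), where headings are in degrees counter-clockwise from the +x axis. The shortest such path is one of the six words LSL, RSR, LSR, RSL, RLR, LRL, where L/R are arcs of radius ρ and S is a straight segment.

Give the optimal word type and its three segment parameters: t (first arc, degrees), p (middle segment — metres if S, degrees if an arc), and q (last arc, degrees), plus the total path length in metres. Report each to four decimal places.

Let ψ = atan2(Δy, Δx) = atan2(7.74, 59.35) = 7.4302° be the start→goal bearing.
Normalize: d = |goal − start| / ρ = 59.852570/6.96 = 8.599507, α = (θ_start − ψ) mod 360° = 191.3698° = 3.340034 rad, β = (θ_goal − ψ) mod 360° = 92.5698° = 1.615648 rad.
Common terms: sin α = -0.197141, cos α = -0.980375, sin β = 0.998994, cos β = -0.044837, cos(α−β) = -0.152986, d² = 73.951523. Work in radians in the unit-radius frame; every candidate has L = ρ·(t + p + q).
LSL: p² = 2 + d² − 2cos(α−β) + 2d(sin α − sin β) = 55.685144; p = √p² = 7.462248; φ = atan2(cos β − cos α, d + sin α − sin β) = 0.125700 rad; t = (φ − α) mod 2π = 3.068852 rad, q = (β − φ) mod 2π = 1.489948 rad → L = 6.96·(3.068852 + 7.462248 + 1.489948) = 6.96·12.021048 = 83.666494 m
RSR: p² = 2 + d² − 2cos(α−β) + 2d(sin β − sin α) = 96.829846; p = √p² = 9.840216; φ = atan2(cos α − cos β, d − sin α + sin β) = -0.095217 rad; t = (α − φ) mod 2π = 3.435250 rad, q = (φ − β) mod 2π = 4.572320 rad → L = 6.96·(3.435250 + 9.840216 + 4.572320) = 6.96·17.847786 = 124.220593 m
LSR: p² = d² − 2 + 2cos(α−β) + 2d(sin α + sin β) = 85.436636; p = √p² = 9.243194; φ = atan2(−cos α − cos β, d + sin α + sin β) − atan2(−2, p) = 0.321711 rad; t = (φ − α) mod 2π = 3.264862 rad, q = (φ − β) mod 2π = 4.989248 rad → L = 6.96·(3.264862 + 9.243194 + 4.989248) = 6.96·17.497304 = 121.781235 m
RSL: p² = d² − 2 + 2cos(α−β) − 2d(sin α + sin β) = 57.854467; p = √p² = 7.606212; φ = atan2(cos α + cos β, d − sin α − sin β) − atan2(2, p) = -0.387850 rad; t = (α − φ) mod 2π = 3.727883 rad, q = (β − φ) mod 2π = 2.003498 rad → L = 6.96·(3.727883 + 7.606212 + 2.003498) = 6.96·13.337594 = 92.829655 m
RLR: c = (6 − d² + 2cos(α−β) + 2d(sin α − sin β))/8 = -11.103731, |c| > 1 → infeasible
LRL: c = (6 − d² + 2cos(α−β) − 2d(sin α − sin β))/8 = -5.960643, |c| > 1 → infeasible
Shortest: LSL with L = 83.666494 m ≈ 83.6665 m
Convert LSL to answer units (arcs ×180/π): t = 3.068852·180/π = 175.8323°, p = ρ·p = 6.96·7.462248 = 51.9372 m, q = 1.489948·180/π = 85.3677°, L = 83.6665 m.

LSL: t = 175.8323°, p = 51.9372 m, q = 85.3677°, L = 83.6665 m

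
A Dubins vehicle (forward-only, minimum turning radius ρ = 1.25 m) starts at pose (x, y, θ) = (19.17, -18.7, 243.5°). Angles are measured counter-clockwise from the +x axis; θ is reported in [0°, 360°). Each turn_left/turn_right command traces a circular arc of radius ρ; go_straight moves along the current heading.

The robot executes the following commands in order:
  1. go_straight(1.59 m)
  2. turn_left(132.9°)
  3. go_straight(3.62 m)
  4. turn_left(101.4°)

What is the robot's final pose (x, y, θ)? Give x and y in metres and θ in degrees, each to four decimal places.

set_pose: (x, y, θ) = (19.1700, -18.7000, 243.5000°), ρ = 1.25
go_straight(1.59): x += 1.59·cos θ, y += 1.59·sin θ → (18.4605, -20.1229, 243.5000°)
turn_left(132.9°): centre at ρ to the left, rotate +132.9° → (19.9321, -21.8798, 376.4000° ≡ 16.4000°)
go_straight(3.62): x += 3.62·cos θ, y += 3.62·sin θ → (23.4049, -20.8578, 16.4000°)
turn_left(101.4°): centre at ρ to the left, rotate +101.4° → (24.1577, -19.0756, 117.8000°)

(24.1577, -19.0756, 117.8000°)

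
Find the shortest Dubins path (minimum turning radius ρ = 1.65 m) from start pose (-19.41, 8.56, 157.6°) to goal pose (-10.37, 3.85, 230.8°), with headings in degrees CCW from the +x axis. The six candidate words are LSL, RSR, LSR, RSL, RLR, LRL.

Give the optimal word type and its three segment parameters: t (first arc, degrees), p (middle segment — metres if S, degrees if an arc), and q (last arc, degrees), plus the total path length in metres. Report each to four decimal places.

RSR: t = 193.6553°, p = 8.8225 m, q = 93.1447°, L = 17.0818 m

Let ψ = atan2(Δy, Δx) = atan2(-4.71, 9.04) = -27.5203° be the start→goal bearing.
Normalize: d = |goal − start| / ρ = 10.193415/1.65 = 6.177827, α = (θ_start − ψ) mod 360° = 185.1203° = 3.230959 rad, β = (θ_goal − ψ) mod 360° = 258.3203° = 4.508540 rad.
Common terms: sin α = -0.089247, cos α = -0.996009, sin β = -0.979295, cos β = -0.202440, cos(α−β) = 0.289032, d² = 38.165546. Work in radians in the unit-radius frame; every candidate has L = ρ·(t + p + q).
LSL: p² = 2 + d² − 2cos(α−β) + 2d(sin α − sin β) = 50.584599; p = √p² = 7.112285; φ = atan2(cos β − cos α, d + sin α − sin β) = 0.111810 rad; t = (φ − α) mod 2π = 3.164036 rad, q = (β − φ) mod 2π = 4.396730 rad → L = 1.65·(3.164036 + 7.112285 + 4.396730) = 1.65·14.673051 = 24.210535 m
RSR: p² = 2 + d² − 2cos(α−β) + 2d(sin β − sin α) = 28.590367; p = √p² = 5.346996; φ = atan2(cos α − cos β, d − sin α + sin β) = -0.148964 rad; t = (α − φ) mod 2π = 3.379923 rad, q = (φ − β) mod 2π = 1.625681 rad → L = 1.65·(3.379923 + 5.346996 + 1.625681) = 1.65·10.352600 = 17.081791 m
LSR: p² = d² − 2 + 2cos(α−β) + 2d(sin α + sin β) = 23.541074; p = √p² = 4.851915; φ = atan2(−cos α − cos β, d + sin α + sin β) − atan2(−2, p) = 0.621384 rad; t = (φ − α) mod 2π = 3.673611 rad, q = (φ − β) mod 2π = 2.396030 rad → L = 1.65·(3.673611 + 4.851915 + 2.396030) = 1.65·10.921555 = 18.020565 m
RSL: p² = d² − 2 + 2cos(α−β) − 2d(sin α + sin β) = 49.946145; p = √p² = 7.067259; φ = atan2(cos α + cos β, d − sin α − sin β) − atan2(2, p) = -0.439687 rad; t = (α − φ) mod 2π = 3.670645 rad, q = (β − φ) mod 2π = 4.948226 rad → L = 1.65·(3.670645 + 7.067259 + 4.948226) = 1.65·15.686131 = 25.882116 m
RLR: c = (6 − d² + 2cos(α−β) + 2d(sin α − sin β))/8 = -2.573796, |c| > 1 → infeasible
LRL: c = (6 − d² + 2cos(α−β) − 2d(sin α − sin β))/8 = -5.323075, |c| > 1 → infeasible
Shortest: RSR with L = 17.081791 m ≈ 17.0818 m
Convert RSR to answer units (arcs ×180/π): t = 3.379923·180/π = 193.6553°, p = ρ·p = 1.65·5.346996 = 8.8225 m, q = 1.625681·180/π = 93.1447°, L = 17.0818 m.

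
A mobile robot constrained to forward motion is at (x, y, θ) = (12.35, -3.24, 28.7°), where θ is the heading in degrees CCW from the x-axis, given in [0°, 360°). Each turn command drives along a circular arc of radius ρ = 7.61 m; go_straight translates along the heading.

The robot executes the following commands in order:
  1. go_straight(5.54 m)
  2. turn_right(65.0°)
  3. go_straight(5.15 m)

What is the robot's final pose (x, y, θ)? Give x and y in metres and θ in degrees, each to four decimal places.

(29.5196, -4.1704, 323.7000°)

set_pose: (x, y, θ) = (12.3500, -3.2400, 28.7000°), ρ = 7.61
go_straight(5.54): x += 5.54·cos θ, y += 5.54·sin θ → (17.2094, -0.5796, 28.7000°)
turn_right(65.0°): centre at ρ to the right, rotate −65.0° → (25.3691, -1.1215, -36.3000° ≡ 323.7000°)
go_straight(5.15): x += 5.15·cos θ, y += 5.15·sin θ → (29.5196, -4.1704, 323.7000°)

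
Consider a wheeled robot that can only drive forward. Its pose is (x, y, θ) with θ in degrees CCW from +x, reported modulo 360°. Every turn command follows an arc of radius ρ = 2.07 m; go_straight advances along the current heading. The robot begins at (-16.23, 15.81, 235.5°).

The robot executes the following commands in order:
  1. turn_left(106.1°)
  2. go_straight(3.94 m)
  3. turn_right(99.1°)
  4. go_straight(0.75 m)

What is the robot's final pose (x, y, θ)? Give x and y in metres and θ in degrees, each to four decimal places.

set_pose: (x, y, θ) = (-16.2300, 15.8100, 235.5000°), ρ = 2.07
turn_left(106.1°): centre at ρ to the left, rotate +106.1° → (-15.1775, 12.6734, 341.6000°)
go_straight(3.94): x += 3.94·cos θ, y += 3.94·sin θ → (-11.4389, 11.4297, 341.6000°)
turn_right(99.1°): centre at ρ to the right, rotate −99.1° → (-10.2562, 8.5097, 242.5000°)
go_straight(0.75): x += 0.75·cos θ, y += 0.75·sin θ → (-10.6025, 7.8445, 242.5000°)

(-10.6025, 7.8445, 242.5000°)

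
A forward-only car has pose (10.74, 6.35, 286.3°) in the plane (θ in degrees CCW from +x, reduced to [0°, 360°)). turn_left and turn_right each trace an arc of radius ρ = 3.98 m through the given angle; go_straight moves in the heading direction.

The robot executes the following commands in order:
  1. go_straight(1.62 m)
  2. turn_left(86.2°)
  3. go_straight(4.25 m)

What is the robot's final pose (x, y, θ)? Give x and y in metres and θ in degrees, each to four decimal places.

(20.0254, 2.9464, 12.5000°)

set_pose: (x, y, θ) = (10.7400, 6.3500, 286.3000°), ρ = 3.98
go_straight(1.62): x += 1.62·cos θ, y += 1.62·sin θ → (11.1947, 4.7951, 286.3000°)
turn_left(86.2°): centre at ρ to the left, rotate +86.2° → (15.8761, 2.0265, 372.5000° ≡ 12.5000°)
go_straight(4.25): x += 4.25·cos θ, y += 4.25·sin θ → (20.0254, 2.9464, 12.5000°)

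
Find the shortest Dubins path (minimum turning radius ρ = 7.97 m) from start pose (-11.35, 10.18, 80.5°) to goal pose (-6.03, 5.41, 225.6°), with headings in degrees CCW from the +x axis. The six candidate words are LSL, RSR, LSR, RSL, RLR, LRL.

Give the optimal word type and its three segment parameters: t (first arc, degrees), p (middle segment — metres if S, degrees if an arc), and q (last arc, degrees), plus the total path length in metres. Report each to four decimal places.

LRL: t = 23.6873°, p = 271.7934°, q = 33.2061°, L = 45.7212 m

Let ψ = atan2(Δy, Δx) = atan2(-4.77, 5.32) = -41.8799° be the start→goal bearing.
Normalize: d = |goal − start| / ρ = 7.145299/7.97 = 0.896524, α = (θ_start − ψ) mod 360° = 122.3799° = 2.135933 rad, β = (θ_goal − ψ) mod 360° = 267.4799° = 4.668405 rad.
Common terms: sin α = 0.844516, cos α = -0.535531, sin β = -0.999033, cos β = -0.043969, cos(α−β) = -0.820152, d² = 0.803756. Work in radians in the unit-radius frame; every candidate has L = ρ·(t + p + q).
LSL: p² = 2 + d² − 2cos(α−β) + 2d(sin α − sin β) = 7.749632; p = √p² = 2.783816; φ = atan2(cos β − cos α, d + sin α − sin β) = 0.177509 rad; t = (φ − α) mod 2π = 4.324762 rad, q = (β − φ) mod 2π = 4.490896 rad → L = 7.97·(4.324762 + 2.783816 + 4.490896) = 7.97·11.599474 = 92.447809 m
RSR: p² = 2 + d² − 2cos(α−β) + 2d(sin β − sin α) = 1.138487; p = √p² = 1.066999; φ = atan2(cos α − cos β, d − sin α + sin β) = -2.662814 rad; t = (α − φ) mod 2π = 4.798747 rad, q = (φ − β) mod 2π = 5.235151 rad → L = 7.97·(4.798747 + 1.066999 + 5.235151) = 7.97·11.100897 = 88.474150 m
LSR: p² = d² − 2 + 2cos(α−β) + 2d(sin α + sin β) = -3.113605 < 0 → infeasible
RSL: p² = d² − 2 + 2cos(α−β) − 2d(sin α + sin β) = -2.559491 < 0 → infeasible
RLR: c = (6 − d² + 2cos(α−β) + 2d(sin α − sin β))/8 = 0.857689; p = 2π − arccos c = 5.743147 rad; φ = atan2(cos α − cos β, d − sin α + sin β) = -2.662814 rad; t = (α − φ + p/2) mod 2π = 1.387135 rad, q = (α − β − t + p) mod 2π = 1.823539 rad → L = 7.97·(1.387135 + 5.743147 + 1.823539) = 7.97·8.953822 = 71.361958 m
LRL: c = (6 − d² + 2cos(α−β) − 2d(sin α − sin β))/8 = 0.031296; p = 2π − arccos c = 4.743690 rad; φ = atan2(cos β − cos α, d + sin α − sin β) = 0.177509 rad; t = (φ − α + p/2) mod 2π = 0.413421 rad, q = (β − α − t + p) mod 2π = 0.579556 rad → L = 7.97·(0.413421 + 4.743690 + 0.579556) = 7.97·5.736668 = 45.721241 m
Shortest: LRL with L = 45.721241 m ≈ 45.7212 m
Convert LRL to answer units (arcs ×180/π): t = 0.413421·180/π = 23.6873°, p = 4.743690·180/π = 271.7934°, q = 0.579556·180/π = 33.2061°, L = 45.7212 m.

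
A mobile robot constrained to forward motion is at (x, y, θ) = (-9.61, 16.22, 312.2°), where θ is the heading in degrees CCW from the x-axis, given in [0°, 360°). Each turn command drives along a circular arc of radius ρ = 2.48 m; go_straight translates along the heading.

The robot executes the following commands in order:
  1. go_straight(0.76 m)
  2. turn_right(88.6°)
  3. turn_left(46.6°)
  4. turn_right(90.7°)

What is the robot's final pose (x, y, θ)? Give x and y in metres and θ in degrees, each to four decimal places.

(-12.4978, 7.9020, 179.5000°)

set_pose: (x, y, θ) = (-9.6100, 16.2200, 312.2000°), ρ = 2.48
go_straight(0.76): x += 0.76·cos θ, y += 0.76·sin θ → (-9.0995, 15.6570, 312.2000°)
turn_right(88.6°): centre at ρ to the right, rotate −88.6° → (-9.2264, 12.1952, 223.6000°)
turn_left(46.6°): centre at ρ to the left, rotate +46.6° → (-9.9962, 10.3906, 270.2000°)
turn_right(90.7°): centre at ρ to the right, rotate −90.7° → (-12.4978, 7.9020, 179.5000°)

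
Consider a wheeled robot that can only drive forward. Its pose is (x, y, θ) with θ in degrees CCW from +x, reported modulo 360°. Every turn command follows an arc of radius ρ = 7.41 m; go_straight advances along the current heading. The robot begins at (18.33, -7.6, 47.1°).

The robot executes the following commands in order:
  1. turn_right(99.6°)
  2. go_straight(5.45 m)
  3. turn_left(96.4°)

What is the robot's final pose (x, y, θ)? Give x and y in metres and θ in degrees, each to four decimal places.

(43.9715, -13.2854, 43.9000°)

set_pose: (x, y, θ) = (18.3300, -7.6000, 47.1000°), ρ = 7.41
turn_right(99.6°): centre at ρ to the right, rotate −99.6° → (29.6369, -8.1332, -52.5000° ≡ 307.5000°)
go_straight(5.45): x += 5.45·cos θ, y += 5.45·sin θ → (32.9546, -12.4570, 307.5000°)
turn_left(96.4°): centre at ρ to the left, rotate +96.4° → (43.9715, -13.2854, 403.9000° ≡ 43.9000°)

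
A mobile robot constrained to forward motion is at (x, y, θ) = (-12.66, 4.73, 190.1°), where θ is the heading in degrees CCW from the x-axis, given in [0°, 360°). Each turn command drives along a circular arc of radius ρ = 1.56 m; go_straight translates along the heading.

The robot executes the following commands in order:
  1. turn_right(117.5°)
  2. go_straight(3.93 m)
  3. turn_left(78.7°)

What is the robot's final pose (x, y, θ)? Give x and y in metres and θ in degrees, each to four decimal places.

set_pose: (x, y, θ) = (-12.6600, 4.7300, 190.1000°), ρ = 1.56
turn_right(117.5°): centre at ρ to the right, rotate −117.5° → (-14.4222, 6.7323, 72.6000°)
go_straight(3.93): x += 3.93·cos θ, y += 3.93·sin θ → (-13.2470, 10.4825, 72.6000°)
turn_left(78.7°): centre at ρ to the left, rotate +78.7° → (-13.9864, 12.3173, 151.3000°)

(-13.9864, 12.3173, 151.3000°)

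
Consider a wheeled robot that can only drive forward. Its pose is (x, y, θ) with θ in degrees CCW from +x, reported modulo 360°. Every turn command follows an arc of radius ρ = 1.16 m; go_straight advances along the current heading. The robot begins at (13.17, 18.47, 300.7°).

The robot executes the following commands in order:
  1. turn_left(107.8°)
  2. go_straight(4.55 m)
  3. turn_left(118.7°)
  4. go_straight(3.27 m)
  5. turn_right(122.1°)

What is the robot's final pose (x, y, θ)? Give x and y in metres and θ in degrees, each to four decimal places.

(13.6859, 26.2756, 45.1000°)

set_pose: (x, y, θ) = (13.1700, 18.4700, 300.7000°), ρ = 1.16
turn_left(107.8°): centre at ρ to the left, rotate +107.8° → (15.0362, 18.2936, 408.5000° ≡ 48.5000°)
go_straight(4.55): x += 4.55·cos θ, y += 4.55·sin θ → (18.0511, 21.7013, 48.5000°)
turn_left(118.7°): centre at ρ to the left, rotate +118.7° → (17.4393, 23.6012, 167.2000°)
go_straight(3.27): x += 3.27·cos θ, y += 3.27·sin θ → (14.2506, 24.3256, 167.2000°)
turn_right(122.1°): centre at ρ to the right, rotate −122.1° → (13.6859, 26.2756, 45.1000°)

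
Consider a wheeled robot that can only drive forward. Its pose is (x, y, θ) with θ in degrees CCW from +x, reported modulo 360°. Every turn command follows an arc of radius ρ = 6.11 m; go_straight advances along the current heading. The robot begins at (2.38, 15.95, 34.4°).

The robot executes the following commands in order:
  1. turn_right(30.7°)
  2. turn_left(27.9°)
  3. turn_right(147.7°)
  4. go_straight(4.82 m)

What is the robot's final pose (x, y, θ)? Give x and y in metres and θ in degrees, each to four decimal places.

set_pose: (x, y, θ) = (2.3800, 15.9500, 34.4000°), ρ = 6.11
turn_right(30.7°): centre at ρ to the right, rotate −30.7° → (5.4377, 17.0058, 3.7000°)
turn_left(27.9°): centre at ρ to the left, rotate +27.9° → (8.2449, 17.8990, 31.6000°)
turn_right(147.7°): centre at ρ to the right, rotate −147.7° → (16.9334, 10.0070, -116.1000° ≡ 243.9000°)
go_straight(4.82): x += 4.82·cos θ, y += 4.82·sin θ → (14.8129, 5.6785, 243.9000°)

(14.8129, 5.6785, 243.9000°)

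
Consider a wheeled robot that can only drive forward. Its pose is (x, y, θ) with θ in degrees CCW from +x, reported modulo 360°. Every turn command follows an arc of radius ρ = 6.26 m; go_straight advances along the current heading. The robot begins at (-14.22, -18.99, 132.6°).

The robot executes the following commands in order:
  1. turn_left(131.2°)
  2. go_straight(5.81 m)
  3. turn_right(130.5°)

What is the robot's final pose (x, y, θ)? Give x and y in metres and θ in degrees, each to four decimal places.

set_pose: (x, y, θ) = (-14.2200, -18.9900, 132.6000°), ρ = 6.26
turn_left(131.2°): centre at ρ to the left, rotate +131.2° → (-25.0514, -22.5512, 263.8000°)
go_straight(5.81): x += 5.81·cos θ, y += 5.81·sin θ → (-25.6788, -28.3272, 263.8000°)
turn_right(130.5°): centre at ρ to the right, rotate −130.5° → (-36.4581, -31.9443, 133.3000°)

(-36.4581, -31.9443, 133.3000°)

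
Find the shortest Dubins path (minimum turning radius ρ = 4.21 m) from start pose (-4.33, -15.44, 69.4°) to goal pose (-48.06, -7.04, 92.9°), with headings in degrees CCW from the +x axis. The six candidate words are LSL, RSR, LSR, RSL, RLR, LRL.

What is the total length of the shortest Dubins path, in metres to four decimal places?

50.1346 m

Let ψ = atan2(Δy, Δx) = atan2(8.40, -43.73) = 169.1266° be the start→goal bearing.
Normalize: d = |goal − start| / ρ = 44.529461/4.21 = 10.577069, α = (θ_start − ψ) mod 360° = 260.2734° = 4.542627 rad, β = (θ_goal − ψ) mod 360° = 283.7734° = 4.952780 rad.
Common terms: sin α = -0.985625, cos α = -0.168947, sin β = -0.971245, cos β = 0.238082, cos(α−β) = 0.917060, d² = 111.874391. Work in radians in the unit-radius frame; every candidate has L = ρ·(t + p + q).
LSL: p² = 2 + d² − 2cos(α−β) + 2d(sin α − sin β) = 111.736073; p = √p² = 10.570529; φ = atan2(cos β − cos α, d + sin α − sin β) = 0.038516 rad; t = (φ − α) mod 2π = 1.779074 rad, q = (β − φ) mod 2π = 4.914264 rad → L = 4.21·(1.779074 + 10.570529 + 4.914264) = 4.21·17.263866 = 72.680877 m
RSR: p² = 2 + d² − 2cos(α−β) + 2d(sin β − sin α) = 112.344469; p = √p² = 10.599267; φ = atan2(cos α − cos β, d − sin α + sin β) = -0.038411 rad; t = (α − φ) mod 2π = 4.581039 rad, q = (φ − β) mod 2π = 1.291994 rad → L = 4.21·(4.581039 + 10.599267 + 1.291994) = 4.21·16.472300 = 69.348384 m
LSR: p² = d² − 2 + 2cos(α−β) + 2d(sin α + sin β) = 70.312611; p = √p² = 8.385262; φ = atan2(−cos α − cos β, d + sin α + sin β) − atan2(−2, p) = 0.226119 rad; t = (φ − α) mod 2π = 1.966677 rad, q = (φ − β) mod 2π = 1.556525 rad → L = 4.21·(1.966677 + 8.385262 + 1.556525) = 4.21·11.908464 = 50.134631 m
RSL: p² = d² − 2 + 2cos(α−β) − 2d(sin α + sin β) = 153.104412; p = √p² = 12.373537; φ = atan2(cos α + cos β, d − sin α − sin β) − atan2(2, p) = -0.154734 rad; t = (α − φ) mod 2π = 4.697361 rad, q = (β − φ) mod 2π = 5.107513 rad → L = 4.21·(4.697361 + 12.373537 + 5.107513) = 4.21·22.178411 = 93.371110 m
RLR: c = (6 − d² + 2cos(α−β) + 2d(sin α − sin β))/8 = -13.043059, |c| > 1 → infeasible
LRL: c = (6 − d² + 2cos(α−β) − 2d(sin α − sin β))/8 = -12.967009, |c| > 1 → infeasible
Shortest: LSR with L = 50.134631 m ≈ 50.1346 m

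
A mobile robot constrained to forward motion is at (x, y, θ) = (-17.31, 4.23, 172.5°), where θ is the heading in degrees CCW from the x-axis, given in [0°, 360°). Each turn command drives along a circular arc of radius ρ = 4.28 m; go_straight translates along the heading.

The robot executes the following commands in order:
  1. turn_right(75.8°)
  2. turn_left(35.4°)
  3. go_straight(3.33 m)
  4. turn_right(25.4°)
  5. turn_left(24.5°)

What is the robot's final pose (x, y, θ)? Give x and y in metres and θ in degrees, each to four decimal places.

(-26.1127, 16.0437, 131.2000°)

set_pose: (x, y, θ) = (-17.3100, 4.2300, 172.5000°), ρ = 4.28
turn_right(75.8°): centre at ρ to the right, rotate −75.8° → (-21.0021, 7.9740, 96.7000°)
turn_left(35.4°): centre at ρ to the left, rotate +35.4° → (-22.0772, 10.3441, 132.1000°)
go_straight(3.33): x += 3.33·cos θ, y += 3.33·sin θ → (-24.3098, 12.8149, 132.1000°)
turn_right(25.4°): centre at ρ to the right, rotate −25.4° → (-25.2336, 14.4544, 106.7000°)
turn_left(24.5°): centre at ρ to the left, rotate +24.5° → (-26.1127, 16.0437, 131.2000°)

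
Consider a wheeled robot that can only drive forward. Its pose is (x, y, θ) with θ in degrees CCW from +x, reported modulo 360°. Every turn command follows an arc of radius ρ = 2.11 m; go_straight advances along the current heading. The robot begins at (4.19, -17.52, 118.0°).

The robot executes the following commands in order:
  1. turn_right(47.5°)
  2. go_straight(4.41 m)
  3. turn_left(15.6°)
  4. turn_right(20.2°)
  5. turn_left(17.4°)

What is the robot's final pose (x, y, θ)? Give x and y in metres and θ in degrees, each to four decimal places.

(6.0008, -9.7737, 83.3000°)

set_pose: (x, y, θ) = (4.1900, -17.5200, 118.0000°), ρ = 2.11
turn_right(47.5°): centre at ρ to the right, rotate −47.5° → (4.0640, -15.8251, 70.5000°)
go_straight(4.41): x += 4.41·cos θ, y += 4.41·sin θ → (5.5361, -11.6680, 70.5000°)
turn_left(15.6°): centre at ρ to the left, rotate +15.6° → (5.6523, -11.1072, 86.1000°)
turn_right(20.2°): centre at ρ to the right, rotate −20.2° → (5.8313, -10.3891, 65.9000°)
turn_left(17.4°): centre at ρ to the left, rotate +17.4° → (6.0008, -9.7737, 83.3000°)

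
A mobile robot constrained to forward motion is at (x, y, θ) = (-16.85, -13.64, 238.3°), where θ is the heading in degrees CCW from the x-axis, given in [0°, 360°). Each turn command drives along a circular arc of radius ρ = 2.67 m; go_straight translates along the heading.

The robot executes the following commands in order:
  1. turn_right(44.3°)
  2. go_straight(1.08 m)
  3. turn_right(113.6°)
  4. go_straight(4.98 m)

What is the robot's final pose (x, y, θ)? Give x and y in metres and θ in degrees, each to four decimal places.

set_pose: (x, y, θ) = (-16.8500, -13.6400, 238.3000°), ρ = 2.67
turn_right(44.3°): centre at ρ to the right, rotate −44.3° → (-18.4757, -14.8277, 194.0000°)
go_straight(1.08): x += 1.08·cos θ, y += 1.08·sin θ → (-19.5237, -15.0890, 194.0000°)
turn_right(113.6°): centre at ρ to the right, rotate −113.6° → (-22.8022, -12.0530, 80.4000°)
go_straight(4.98): x += 4.98·cos θ, y += 4.98·sin θ → (-21.9717, -7.1427, 80.4000°)

(-21.9717, -7.1427, 80.4000°)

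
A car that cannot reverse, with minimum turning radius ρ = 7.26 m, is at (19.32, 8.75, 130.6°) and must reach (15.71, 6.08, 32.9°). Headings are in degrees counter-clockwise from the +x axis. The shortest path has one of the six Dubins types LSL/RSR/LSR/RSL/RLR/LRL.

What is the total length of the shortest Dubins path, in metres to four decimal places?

Let ψ = atan2(Δy, Δx) = atan2(-2.67, -3.61) = -143.5129° be the start→goal bearing.
Normalize: d = |goal − start| / ρ = 4.490100/7.26 = 0.618471, α = (θ_start − ψ) mod 360° = 274.1129° = 4.784173 rad, β = (θ_goal − ψ) mod 360° = 176.4129° = 3.078986 rad.
Common terms: sin α = -0.997425, cos α = 0.071722, sin β = 0.062565, cos β = -0.998041, cos(α−β) = -0.133986, d² = 0.382507. Work in radians in the unit-radius frame; every candidate has L = ρ·(t + p + q).
LSL: p² = 2 + d² − 2cos(α−β) + 2d(sin α − sin β) = 1.339332; p = √p² = 1.157295; φ = atan2(cos β − cos α, d + sin α − sin β) = -1.962225 rad; t = (φ − α) mod 2π = 5.819973 rad, q = (β − φ) mod 2π = 5.041211 rad → L = 7.26·(5.819973 + 1.157295 + 5.041211) = 7.26·12.018479 = 87.254159 m
RSR: p² = 2 + d² − 2cos(α−β) + 2d(sin β − sin α) = 3.961625; p = √p² = 1.990383; φ = atan2(cos α − cos β, d − sin α + sin β) = 0.567429 rad; t = (α − φ) mod 2π = 4.216744 rad, q = (φ − β) mod 2π = 3.771628 rad → L = 7.26·(4.216744 + 1.990383 + 3.771628) = 7.26·9.978755 = 72.445763 m
LSR: p² = d² − 2 + 2cos(α−β) + 2d(sin α + sin β) = -3.041833 < 0 → infeasible
RSL: p² = d² − 2 + 2cos(α−β) − 2d(sin α + sin β) = -0.729099 < 0 → infeasible
RLR: c = (6 − d² + 2cos(α−β) + 2d(sin α − sin β))/8 = 0.504797; p = 2π − arccos c = 5.241536 rad; φ = atan2(cos α − cos β, d − sin α + sin β) = 0.567429 rad; t = (α − φ + p/2) mod 2π = 0.554326 rad, q = (α − β − t + p) mod 2π = 0.109211 rad → L = 7.26·(0.554326 + 5.241536 + 0.109211) = 7.26·5.905073 = 42.870826 m
LRL: c = (6 − d² + 2cos(α−β) − 2d(sin α − sin β))/8 = 0.832583; p = 2π − arccos c = 5.696145 rad; φ = atan2(cos β − cos α, d + sin α − sin β) = -1.962225 rad; t = (φ − α + p/2) mod 2π = 2.384860 rad, q = (β − α − t + p) mod 2π = 1.606098 rad → L = 7.26·(2.384860 + 5.696145 + 1.606098) = 7.26·9.687102 = 70.328364 m
Shortest: RLR with L = 42.870826 m ≈ 42.8708 m

42.8708 m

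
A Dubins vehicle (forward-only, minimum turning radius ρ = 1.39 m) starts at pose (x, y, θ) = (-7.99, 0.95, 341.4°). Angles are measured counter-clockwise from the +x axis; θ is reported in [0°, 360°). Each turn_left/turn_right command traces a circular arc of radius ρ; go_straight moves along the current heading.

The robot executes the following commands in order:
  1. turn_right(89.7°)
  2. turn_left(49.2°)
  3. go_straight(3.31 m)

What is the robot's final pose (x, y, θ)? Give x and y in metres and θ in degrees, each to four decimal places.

(-5.2868, -4.7943, 300.9000°)

set_pose: (x, y, θ) = (-7.9900, 0.9500, 341.4000°), ρ = 1.39
turn_right(89.7°): centre at ρ to the right, rotate −89.7° → (-7.1137, -0.8038, 251.7000°)
turn_left(49.2°): centre at ρ to the left, rotate +49.2° → (-6.9867, -1.9541, 300.9000°)
go_straight(3.31): x += 3.31·cos θ, y += 3.31·sin θ → (-5.2868, -4.7943, 300.9000°)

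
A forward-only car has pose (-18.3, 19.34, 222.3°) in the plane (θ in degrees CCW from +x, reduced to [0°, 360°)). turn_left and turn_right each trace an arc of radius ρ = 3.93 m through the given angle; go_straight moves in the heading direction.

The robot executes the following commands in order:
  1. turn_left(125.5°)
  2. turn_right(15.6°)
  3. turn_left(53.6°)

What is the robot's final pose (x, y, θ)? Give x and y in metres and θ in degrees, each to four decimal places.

set_pose: (x, y, θ) = (-18.3000, 19.3400, 222.3000°), ρ = 3.93
turn_left(125.5°): centre at ρ to the left, rotate +125.5° → (-16.4856, 12.5920, 347.8000°)
turn_right(15.6°): centre at ρ to the right, rotate −15.6° → (-15.4832, 12.2272, 332.2000°)
turn_left(53.6°): centre at ρ to the left, rotate +53.6° → (-11.9398, 12.1653, 385.8000° ≡ 25.8000°)

(-11.9398, 12.1653, 25.8000°)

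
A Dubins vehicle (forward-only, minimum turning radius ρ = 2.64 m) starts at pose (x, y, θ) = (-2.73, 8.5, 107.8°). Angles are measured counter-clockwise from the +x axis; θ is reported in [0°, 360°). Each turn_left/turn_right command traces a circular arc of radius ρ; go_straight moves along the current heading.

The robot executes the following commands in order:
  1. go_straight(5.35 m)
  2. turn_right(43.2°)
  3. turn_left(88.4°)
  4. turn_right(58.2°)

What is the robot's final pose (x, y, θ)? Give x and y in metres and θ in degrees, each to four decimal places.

set_pose: (x, y, θ) = (-2.7300, 8.5000, 107.8000°), ρ = 2.64
go_straight(5.35): x += 5.35·cos θ, y += 5.35·sin θ → (-4.3655, 13.5939, 107.8000°)
turn_right(43.2°): centre at ρ to the right, rotate −43.2° → (-4.2367, 15.5333, 64.6000°)
turn_left(88.4°): centre at ρ to the left, rotate +88.4° → (-5.4229, 19.0180, 153.0000°)
turn_right(58.2°): centre at ρ to the right, rotate −58.2° → (-6.8551, 21.1493, 94.8000°)

(-6.8551, 21.1493, 94.8000°)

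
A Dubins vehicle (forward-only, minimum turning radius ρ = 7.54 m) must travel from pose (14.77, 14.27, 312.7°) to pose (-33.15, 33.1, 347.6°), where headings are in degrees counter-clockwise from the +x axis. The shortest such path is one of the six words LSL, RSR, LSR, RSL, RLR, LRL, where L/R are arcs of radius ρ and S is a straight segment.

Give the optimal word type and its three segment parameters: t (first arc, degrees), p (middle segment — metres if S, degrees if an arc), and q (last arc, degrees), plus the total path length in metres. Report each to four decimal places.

Let ψ = atan2(Δy, Δx) = atan2(18.83, -47.92) = 158.5478° be the start→goal bearing.
Normalize: d = |goal − start| / ρ = 51.486846/7.54 = 6.828494, α = (θ_start − ψ) mod 360° = 154.1522° = 2.690463 rad, β = (θ_goal − ψ) mod 360° = 189.0522° = 3.299583 rad.
Common terms: sin α = 0.435982, cos α = -0.899955, sin β = -0.157334, cos β = -0.987545, cos(α−β) = 0.820152, d² = 46.628332. Work in radians in the unit-radius frame; every candidate has L = ρ·(t + p + q).
LSL: p² = 2 + d² − 2cos(α−β) + 2d(sin α − sin β) = 55.090942; p = √p² = 7.422327; φ = atan2(cos β − cos α, d + sin α − sin β) = -0.011801 rad; t = (φ − α) mod 2π = 3.580921 rad, q = (β − φ) mod 2π = 3.311384 rad → L = 7.54·(3.580921 + 7.422327 + 3.311384) = 7.54·14.314632 = 107.932329 m
RSR: p² = 2 + d² − 2cos(α−β) + 2d(sin β − sin α) = 38.885115; p = √p² = 6.235793; φ = atan2(cos α − cos β, d − sin α + sin β) = 0.014047 rad; t = (α − φ) mod 2π = 2.676416 rad, q = (φ − β) mod 2π = 2.997649 rad → L = 7.54·(2.676416 + 6.235793 + 2.997649) = 7.54·11.909858 = 89.800333 m
LSR: p² = d² − 2 + 2cos(α−β) + 2d(sin α + sin β) = 50.074137; p = √p² = 7.076308; φ = atan2(−cos α − cos β, d + sin α + sin β) − atan2(−2, p) = 0.535035 rad; t = (φ − α) mod 2π = 4.127757 rad, q = (φ − β) mod 2π = 3.518637 rad → L = 7.54·(4.127757 + 7.076308 + 3.518637) = 7.54·14.722702 = 111.009173 m
RSL: p² = d² − 2 + 2cos(α−β) − 2d(sin α + sin β) = 42.463135; p = √p² = 6.516374; φ = atan2(cos α + cos β, d − sin α − sin β) − atan2(2, p) = -0.578366 rad; t = (α − φ) mod 2π = 3.268829 rad, q = (β − φ) mod 2π = 3.877948 rad → L = 7.54·(3.268829 + 6.516374 + 3.877948) = 7.54·13.663151 = 103.020161 m
RLR: c = (6 − d² + 2cos(α−β) + 2d(sin α − sin β))/8 = -3.860639, |c| > 1 → infeasible
LRL: c = (6 − d² + 2cos(α−β) − 2d(sin α − sin β))/8 = -5.886368, |c| > 1 → infeasible
Shortest: RSR with L = 89.800333 m ≈ 89.8003 m
Convert RSR to answer units (arcs ×180/π): t = 2.676416·180/π = 153.3474°, p = ρ·p = 7.54·6.235793 = 47.0179 m, q = 2.997649·180/π = 171.7526°, L = 89.8003 m.

RSR: t = 153.3474°, p = 47.0179 m, q = 171.7526°, L = 89.8003 m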